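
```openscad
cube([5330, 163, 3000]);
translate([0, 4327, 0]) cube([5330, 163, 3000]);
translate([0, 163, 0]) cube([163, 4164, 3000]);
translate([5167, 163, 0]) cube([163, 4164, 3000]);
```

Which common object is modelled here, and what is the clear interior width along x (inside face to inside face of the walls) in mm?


A house (or room) frame. The interior width is 5004 mm.

Four 3000 mm walls enclosing a rectangle with no floor or roof — a room or house frame. Outside width is 5330 mm and wall thickness is 163 mm, so the interior width is 5330 − 2 × 163 = 5004 mm.


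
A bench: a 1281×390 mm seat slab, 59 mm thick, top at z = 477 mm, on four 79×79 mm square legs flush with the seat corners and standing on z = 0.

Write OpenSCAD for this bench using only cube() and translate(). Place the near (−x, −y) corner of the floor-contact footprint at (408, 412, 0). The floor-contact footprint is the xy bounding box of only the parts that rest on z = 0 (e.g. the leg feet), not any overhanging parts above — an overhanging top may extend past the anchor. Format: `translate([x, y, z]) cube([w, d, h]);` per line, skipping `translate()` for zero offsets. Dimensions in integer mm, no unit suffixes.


translate([408, 412, 418]) cube([1281, 390, 59]);
translate([408, 412, 0]) cube([79, 79, 418]);
translate([408, 723, 0]) cube([79, 79, 418]);
translate([1610, 412, 0]) cube([79, 79, 418]);
translate([1610, 723, 0]) cube([79, 79, 418]);


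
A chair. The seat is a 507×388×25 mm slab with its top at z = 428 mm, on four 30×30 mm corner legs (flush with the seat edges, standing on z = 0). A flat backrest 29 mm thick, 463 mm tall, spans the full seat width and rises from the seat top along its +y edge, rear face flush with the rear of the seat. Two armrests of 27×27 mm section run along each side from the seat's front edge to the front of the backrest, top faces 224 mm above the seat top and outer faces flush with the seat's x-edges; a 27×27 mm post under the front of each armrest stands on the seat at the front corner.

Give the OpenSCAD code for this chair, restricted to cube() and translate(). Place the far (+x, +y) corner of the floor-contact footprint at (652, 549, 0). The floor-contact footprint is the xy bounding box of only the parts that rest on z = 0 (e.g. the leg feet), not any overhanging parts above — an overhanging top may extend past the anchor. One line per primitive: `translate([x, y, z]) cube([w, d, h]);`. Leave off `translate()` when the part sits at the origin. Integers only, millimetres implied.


translate([145, 161, 403]) cube([507, 388, 25]);
translate([145, 161, 0]) cube([30, 30, 403]);
translate([622, 161, 0]) cube([30, 30, 403]);
translate([145, 519, 0]) cube([30, 30, 403]);
translate([622, 519, 0]) cube([30, 30, 403]);
translate([145, 520, 428]) cube([507, 29, 463]);
translate([145, 161, 625]) cube([27, 359, 27]);
translate([625, 161, 625]) cube([27, 359, 27]);
translate([145, 161, 428]) cube([27, 27, 197]);
translate([625, 161, 428]) cube([27, 27, 197]);


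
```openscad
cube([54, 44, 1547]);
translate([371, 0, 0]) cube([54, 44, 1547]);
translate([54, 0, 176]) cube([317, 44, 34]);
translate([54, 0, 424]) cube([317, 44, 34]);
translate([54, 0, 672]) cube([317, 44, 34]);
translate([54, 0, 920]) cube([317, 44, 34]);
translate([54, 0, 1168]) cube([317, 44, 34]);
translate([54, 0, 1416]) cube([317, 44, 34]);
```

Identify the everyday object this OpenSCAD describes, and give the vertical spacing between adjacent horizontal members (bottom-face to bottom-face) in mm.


A ladder. The rung spacing is 248 mm.

Two tall 54×44 posts with 6 short bars between them — a ladder. Adjacent rungs sit at z = 176 and z = 424, so the spacing is 424 − 176 = 248 mm.


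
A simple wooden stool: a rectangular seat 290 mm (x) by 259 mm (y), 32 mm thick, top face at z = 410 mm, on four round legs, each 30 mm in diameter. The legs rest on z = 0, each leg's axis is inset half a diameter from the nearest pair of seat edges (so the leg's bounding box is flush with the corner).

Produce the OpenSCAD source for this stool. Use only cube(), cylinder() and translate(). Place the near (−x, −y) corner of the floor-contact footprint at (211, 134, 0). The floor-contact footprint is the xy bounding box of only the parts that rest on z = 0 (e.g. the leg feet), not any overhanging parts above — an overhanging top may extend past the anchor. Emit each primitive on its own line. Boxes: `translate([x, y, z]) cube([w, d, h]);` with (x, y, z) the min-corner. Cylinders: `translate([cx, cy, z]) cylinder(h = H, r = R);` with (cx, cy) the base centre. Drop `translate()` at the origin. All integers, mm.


// leg_h = 410 - 32 = 378
translate([211, 134, 378]) cube([290, 259, 32]);
translate([226, 149, 0]) cylinder(h = 378, r = 15);
translate([486, 149, 0]) cylinder(h = 378, r = 15);
translate([226, 378, 0]) cylinder(h = 378, r = 15);
translate([486, 378, 0]) cylinder(h = 378, r = 15);


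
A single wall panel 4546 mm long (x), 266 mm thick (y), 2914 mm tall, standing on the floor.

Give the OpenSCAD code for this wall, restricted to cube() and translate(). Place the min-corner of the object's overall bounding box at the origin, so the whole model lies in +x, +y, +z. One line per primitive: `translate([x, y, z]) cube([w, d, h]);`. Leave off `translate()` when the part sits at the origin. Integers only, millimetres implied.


cube([4546, 266, 2914]);


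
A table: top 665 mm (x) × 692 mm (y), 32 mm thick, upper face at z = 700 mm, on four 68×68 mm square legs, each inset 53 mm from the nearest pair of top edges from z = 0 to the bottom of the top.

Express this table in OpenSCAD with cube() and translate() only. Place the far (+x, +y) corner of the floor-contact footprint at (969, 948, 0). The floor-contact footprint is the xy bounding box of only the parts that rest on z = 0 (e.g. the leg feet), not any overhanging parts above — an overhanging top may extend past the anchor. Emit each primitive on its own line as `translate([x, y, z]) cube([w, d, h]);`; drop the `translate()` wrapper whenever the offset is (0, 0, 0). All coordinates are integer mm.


// leg_h = 700 - 32 = 668
translate([357, 309, 668]) cube([665, 692, 32]);
translate([410, 362, 0]) cube([68, 68, 668]);
translate([901, 362, 0]) cube([68, 68, 668]);
translate([410, 880, 0]) cube([68, 68, 668]);
translate([901, 880, 0]) cube([68, 68, 668]);


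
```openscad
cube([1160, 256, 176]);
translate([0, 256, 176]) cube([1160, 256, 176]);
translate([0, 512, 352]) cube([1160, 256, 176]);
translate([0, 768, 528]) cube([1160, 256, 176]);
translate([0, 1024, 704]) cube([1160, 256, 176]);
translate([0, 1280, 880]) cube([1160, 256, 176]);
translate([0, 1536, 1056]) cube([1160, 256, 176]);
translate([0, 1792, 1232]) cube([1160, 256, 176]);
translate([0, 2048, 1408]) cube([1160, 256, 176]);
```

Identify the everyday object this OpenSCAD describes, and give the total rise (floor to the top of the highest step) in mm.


A staircase. The total rise is 1584 mm.

9 identical blocks, each offset up and back from the previous — a staircase. Each step is 176 mm tall and there are 9 of them, so the total rise is 9 × 176 = 1584 mm.


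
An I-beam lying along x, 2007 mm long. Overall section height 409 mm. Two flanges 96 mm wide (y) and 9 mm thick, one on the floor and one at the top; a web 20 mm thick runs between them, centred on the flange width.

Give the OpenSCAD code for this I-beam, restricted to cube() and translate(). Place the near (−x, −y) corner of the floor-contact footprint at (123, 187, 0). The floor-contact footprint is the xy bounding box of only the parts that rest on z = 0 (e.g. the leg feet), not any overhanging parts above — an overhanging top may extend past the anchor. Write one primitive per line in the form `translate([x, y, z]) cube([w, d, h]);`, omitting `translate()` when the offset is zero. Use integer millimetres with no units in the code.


translate([123, 187, 0]) cube([2007, 96, 9]);
translate([123, 225, 9]) cube([2007, 20, 391]);
translate([123, 187, 400]) cube([2007, 96, 9]);


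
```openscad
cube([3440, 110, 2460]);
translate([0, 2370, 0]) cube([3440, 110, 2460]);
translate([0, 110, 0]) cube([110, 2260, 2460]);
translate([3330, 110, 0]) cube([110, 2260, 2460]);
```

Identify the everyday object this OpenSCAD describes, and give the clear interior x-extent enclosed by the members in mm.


A house (or room) frame. The interior width is 3220 mm.

Four 2460 mm walls enclosing a rectangle with no floor or roof — a room or house frame. Outside width is 3440 mm and wall thickness is 110 mm, so the interior width is 3440 − 2 × 110 = 3220 mm.


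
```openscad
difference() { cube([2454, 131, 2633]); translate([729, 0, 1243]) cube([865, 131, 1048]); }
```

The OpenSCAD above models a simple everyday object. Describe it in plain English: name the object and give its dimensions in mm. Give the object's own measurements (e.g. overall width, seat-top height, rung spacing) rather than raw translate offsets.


A wall 2454 mm long (x), 131 mm thick (y), 2633 mm tall, with a rectangular window opening cut through it. The opening is 865 mm wide and 1048 mm tall; its sill is at z = 1243 mm and its near (−x) edge is 729 mm from the wall's −x end. The opening passes through the full wall thickness.


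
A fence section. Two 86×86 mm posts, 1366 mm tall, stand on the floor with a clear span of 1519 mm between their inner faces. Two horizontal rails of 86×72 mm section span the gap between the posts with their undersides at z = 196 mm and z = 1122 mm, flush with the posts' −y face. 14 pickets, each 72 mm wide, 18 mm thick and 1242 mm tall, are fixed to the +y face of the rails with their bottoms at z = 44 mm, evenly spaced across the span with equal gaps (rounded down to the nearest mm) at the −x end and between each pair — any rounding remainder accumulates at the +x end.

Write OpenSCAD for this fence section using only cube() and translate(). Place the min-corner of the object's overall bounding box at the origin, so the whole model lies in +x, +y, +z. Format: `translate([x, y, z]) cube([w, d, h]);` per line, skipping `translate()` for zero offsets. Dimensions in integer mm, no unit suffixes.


cube([86, 86, 1366]);
translate([1605, 0, 0]) cube([86, 86, 1366]);
translate([86, 0, 196]) cube([1519, 86, 72]);
translate([86, 0, 1122]) cube([1519, 86, 72]);
translate([120, 86, 44]) cube([72, 18, 1242]);
translate([226, 86, 44]) cube([72, 18, 1242]);
translate([332, 86, 44]) cube([72, 18, 1242]);
translate([438, 86, 44]) cube([72, 18, 1242]);
translate([544, 86, 44]) cube([72, 18, 1242]);
translate([650, 86, 44]) cube([72, 18, 1242]);
translate([756, 86, 44]) cube([72, 18, 1242]);
translate([862, 86, 44]) cube([72, 18, 1242]);
translate([968, 86, 44]) cube([72, 18, 1242]);
translate([1074, 86, 44]) cube([72, 18, 1242]);
translate([1180, 86, 44]) cube([72, 18, 1242]);
translate([1286, 86, 44]) cube([72, 18, 1242]);
translate([1392, 86, 44]) cube([72, 18, 1242]);
translate([1498, 86, 44]) cube([72, 18, 1242]);


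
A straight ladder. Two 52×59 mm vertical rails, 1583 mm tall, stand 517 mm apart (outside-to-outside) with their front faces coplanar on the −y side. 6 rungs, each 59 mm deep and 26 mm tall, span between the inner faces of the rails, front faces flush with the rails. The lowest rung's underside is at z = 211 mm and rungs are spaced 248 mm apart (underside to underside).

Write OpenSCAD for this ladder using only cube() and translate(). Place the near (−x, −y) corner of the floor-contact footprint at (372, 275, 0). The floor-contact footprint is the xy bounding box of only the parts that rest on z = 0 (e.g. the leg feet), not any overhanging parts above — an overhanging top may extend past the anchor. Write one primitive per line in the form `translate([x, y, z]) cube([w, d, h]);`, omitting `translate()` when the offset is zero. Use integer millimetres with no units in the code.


translate([372, 275, 0]) cube([52, 59, 1583]);
translate([837, 275, 0]) cube([52, 59, 1583]);
translate([424, 275, 211]) cube([413, 59, 26]);
translate([424, 275, 459]) cube([413, 59, 26]);
translate([424, 275, 707]) cube([413, 59, 26]);
translate([424, 275, 955]) cube([413, 59, 26]);
translate([424, 275, 1203]) cube([413, 59, 26]);
translate([424, 275, 1451]) cube([413, 59, 26]);


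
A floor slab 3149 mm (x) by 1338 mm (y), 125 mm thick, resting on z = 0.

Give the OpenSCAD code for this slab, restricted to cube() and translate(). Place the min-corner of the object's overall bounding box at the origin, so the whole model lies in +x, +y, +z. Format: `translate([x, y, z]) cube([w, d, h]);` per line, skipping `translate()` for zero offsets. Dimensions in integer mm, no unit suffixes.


cube([3149, 1338, 125]);


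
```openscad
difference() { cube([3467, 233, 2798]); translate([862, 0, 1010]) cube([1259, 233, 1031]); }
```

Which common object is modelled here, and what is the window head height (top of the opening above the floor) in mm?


A wall with a window opening. The window head height is 2041 mm.

A wall with a rectangular opening subtracted — a window. Sill at z = 1010, opening 1031 mm tall, so the head is at 1010 + 1031 = 2041 mm.


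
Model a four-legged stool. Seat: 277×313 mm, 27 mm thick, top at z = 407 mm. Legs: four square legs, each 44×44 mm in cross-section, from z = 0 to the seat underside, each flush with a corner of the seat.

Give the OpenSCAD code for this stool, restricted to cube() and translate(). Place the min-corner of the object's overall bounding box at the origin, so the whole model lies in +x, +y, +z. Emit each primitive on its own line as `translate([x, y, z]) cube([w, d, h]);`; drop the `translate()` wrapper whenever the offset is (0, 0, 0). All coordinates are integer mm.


translate([0, 0, 380]) cube([277, 313, 27]);
cube([44, 44, 380]);
translate([233, 0, 0]) cube([44, 44, 380]);
translate([0, 269, 0]) cube([44, 44, 380]);
translate([233, 269, 0]) cube([44, 44, 380]);


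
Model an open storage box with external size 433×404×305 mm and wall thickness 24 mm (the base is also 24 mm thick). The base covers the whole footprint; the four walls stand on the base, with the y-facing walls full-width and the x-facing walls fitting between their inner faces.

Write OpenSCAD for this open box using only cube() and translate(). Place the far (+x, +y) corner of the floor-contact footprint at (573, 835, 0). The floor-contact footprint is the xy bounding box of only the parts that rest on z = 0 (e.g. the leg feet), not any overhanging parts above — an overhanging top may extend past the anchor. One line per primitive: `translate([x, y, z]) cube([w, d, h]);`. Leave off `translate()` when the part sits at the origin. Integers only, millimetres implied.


translate([140, 431, 0]) cube([433, 404, 24]);
translate([140, 431, 24]) cube([433, 24, 281]);
translate([140, 811, 24]) cube([433, 24, 281]);
translate([140, 455, 24]) cube([24, 356, 281]);
translate([549, 455, 24]) cube([24, 356, 281]);


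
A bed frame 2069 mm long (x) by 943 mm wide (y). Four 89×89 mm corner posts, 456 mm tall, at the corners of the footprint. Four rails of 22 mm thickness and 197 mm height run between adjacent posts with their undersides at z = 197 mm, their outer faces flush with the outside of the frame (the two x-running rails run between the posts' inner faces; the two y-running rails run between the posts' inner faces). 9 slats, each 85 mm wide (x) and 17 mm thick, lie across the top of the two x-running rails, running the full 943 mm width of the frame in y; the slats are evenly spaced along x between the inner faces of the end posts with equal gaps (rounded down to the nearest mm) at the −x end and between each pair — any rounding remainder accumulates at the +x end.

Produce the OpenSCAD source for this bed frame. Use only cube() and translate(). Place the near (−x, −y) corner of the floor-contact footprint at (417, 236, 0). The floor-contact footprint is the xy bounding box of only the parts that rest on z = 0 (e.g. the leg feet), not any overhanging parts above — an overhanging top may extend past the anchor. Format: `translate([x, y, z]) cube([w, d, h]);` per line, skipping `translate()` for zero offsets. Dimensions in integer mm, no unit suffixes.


translate([417, 236, 0]) cube([89, 89, 456]);
translate([417, 1090, 0]) cube([89, 89, 456]);
translate([2397, 236, 0]) cube([89, 89, 456]);
translate([2397, 1090, 0]) cube([89, 89, 456]);
translate([506, 236, 197]) cube([1891, 22, 197]);
translate([506, 1157, 197]) cube([1891, 22, 197]);
translate([417, 325, 197]) cube([22, 765, 197]);
translate([2464, 325, 197]) cube([22, 765, 197]);
translate([618, 236, 394]) cube([85, 943, 17]);
translate([815, 236, 394]) cube([85, 943, 17]);
translate([1012, 236, 394]) cube([85, 943, 17]);
translate([1209, 236, 394]) cube([85, 943, 17]);
translate([1406, 236, 394]) cube([85, 943, 17]);
translate([1603, 236, 394]) cube([85, 943, 17]);
translate([1800, 236, 394]) cube([85, 943, 17]);
translate([1997, 236, 394]) cube([85, 943, 17]);
translate([2194, 236, 394]) cube([85, 943, 17]);


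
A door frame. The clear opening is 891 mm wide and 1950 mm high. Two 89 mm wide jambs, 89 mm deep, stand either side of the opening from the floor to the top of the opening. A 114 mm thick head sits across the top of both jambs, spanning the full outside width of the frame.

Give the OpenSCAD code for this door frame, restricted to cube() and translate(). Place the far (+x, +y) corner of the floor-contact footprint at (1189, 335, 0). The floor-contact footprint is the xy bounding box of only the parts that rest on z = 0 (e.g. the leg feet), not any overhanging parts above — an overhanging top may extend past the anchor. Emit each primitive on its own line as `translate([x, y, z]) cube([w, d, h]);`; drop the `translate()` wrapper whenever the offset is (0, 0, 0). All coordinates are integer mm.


translate([120, 246, 0]) cube([89, 89, 1950]);
translate([1100, 246, 0]) cube([89, 89, 1950]);
translate([120, 246, 1950]) cube([1069, 89, 114]);


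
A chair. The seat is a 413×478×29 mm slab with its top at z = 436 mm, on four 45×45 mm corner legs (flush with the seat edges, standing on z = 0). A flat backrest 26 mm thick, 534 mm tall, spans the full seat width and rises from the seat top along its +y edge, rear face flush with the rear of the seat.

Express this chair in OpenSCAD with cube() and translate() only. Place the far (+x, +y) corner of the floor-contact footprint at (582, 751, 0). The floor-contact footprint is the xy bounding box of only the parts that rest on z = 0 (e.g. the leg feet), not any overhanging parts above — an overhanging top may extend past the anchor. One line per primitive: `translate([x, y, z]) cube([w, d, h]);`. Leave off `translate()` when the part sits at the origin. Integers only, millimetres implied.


translate([169, 273, 407]) cube([413, 478, 29]);
translate([169, 273, 0]) cube([45, 45, 407]);
translate([537, 273, 0]) cube([45, 45, 407]);
translate([169, 706, 0]) cube([45, 45, 407]);
translate([537, 706, 0]) cube([45, 45, 407]);
translate([169, 725, 436]) cube([413, 26, 534]);


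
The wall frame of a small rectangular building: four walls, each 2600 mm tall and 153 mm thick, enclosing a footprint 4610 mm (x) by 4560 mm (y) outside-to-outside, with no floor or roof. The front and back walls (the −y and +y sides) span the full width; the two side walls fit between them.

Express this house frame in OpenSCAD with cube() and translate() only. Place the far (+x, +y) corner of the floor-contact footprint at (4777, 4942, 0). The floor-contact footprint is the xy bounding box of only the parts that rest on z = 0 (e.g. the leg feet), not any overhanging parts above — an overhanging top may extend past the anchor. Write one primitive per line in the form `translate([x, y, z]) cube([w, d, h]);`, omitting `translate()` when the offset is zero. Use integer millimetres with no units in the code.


translate([167, 382, 0]) cube([4610, 153, 2600]);
translate([167, 4789, 0]) cube([4610, 153, 2600]);
translate([167, 535, 0]) cube([153, 4254, 2600]);
translate([4624, 535, 0]) cube([153, 4254, 2600]);


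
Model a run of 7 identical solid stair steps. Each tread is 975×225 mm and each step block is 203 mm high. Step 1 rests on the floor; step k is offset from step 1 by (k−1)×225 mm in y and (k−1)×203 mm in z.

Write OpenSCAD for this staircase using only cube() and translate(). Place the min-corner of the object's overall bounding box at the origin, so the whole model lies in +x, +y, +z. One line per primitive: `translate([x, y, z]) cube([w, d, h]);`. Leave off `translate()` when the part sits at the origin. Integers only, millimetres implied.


cube([975, 225, 203]);
translate([0, 225, 203]) cube([975, 225, 203]);
translate([0, 450, 406]) cube([975, 225, 203]);
translate([0, 675, 609]) cube([975, 225, 203]);
translate([0, 900, 812]) cube([975, 225, 203]);
translate([0, 1125, 1015]) cube([975, 225, 203]);
translate([0, 1350, 1218]) cube([975, 225, 203]);


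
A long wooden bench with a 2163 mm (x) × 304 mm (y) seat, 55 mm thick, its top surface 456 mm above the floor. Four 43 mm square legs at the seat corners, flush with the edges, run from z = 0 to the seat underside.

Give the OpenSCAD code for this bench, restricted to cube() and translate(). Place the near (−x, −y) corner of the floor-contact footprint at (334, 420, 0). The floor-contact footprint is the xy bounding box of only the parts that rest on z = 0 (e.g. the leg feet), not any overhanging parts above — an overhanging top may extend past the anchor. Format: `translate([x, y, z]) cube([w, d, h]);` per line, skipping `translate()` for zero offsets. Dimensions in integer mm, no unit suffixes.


translate([334, 420, 401]) cube([2163, 304, 55]);
translate([334, 420, 0]) cube([43, 43, 401]);
translate([334, 681, 0]) cube([43, 43, 401]);
translate([2454, 420, 0]) cube([43, 43, 401]);
translate([2454, 681, 0]) cube([43, 43, 401]);


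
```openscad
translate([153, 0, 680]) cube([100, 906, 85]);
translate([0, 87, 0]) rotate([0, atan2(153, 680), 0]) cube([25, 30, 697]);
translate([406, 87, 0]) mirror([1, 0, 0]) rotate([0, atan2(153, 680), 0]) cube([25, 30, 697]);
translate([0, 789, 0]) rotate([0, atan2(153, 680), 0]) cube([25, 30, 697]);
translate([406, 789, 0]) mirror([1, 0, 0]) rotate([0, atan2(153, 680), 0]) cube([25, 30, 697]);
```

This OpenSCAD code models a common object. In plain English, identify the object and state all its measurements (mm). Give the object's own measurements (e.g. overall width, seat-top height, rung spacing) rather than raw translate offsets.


A sawhorse. A 100×906×85 mm beam (x, y, z) sits on two A-frame leg pairs. Each pair is two raked legs of 25×30 mm section (30 mm along y) splaying symmetrically in x. Each leg rises 680 mm vertically over 153 mm of horizontal reach and is 697 mm long along its own axis. Every leg's outer bottom edge rests on the floor and its outer top edge meets a bottom edge of the beam — the left legs (tilting toward +x) meet the beam's −x bottom edge, the right legs (their mirror images, tilting toward −x) meet its +x bottom edge — so the leg tops tuck under the beam, the beam's underside is 680 mm above the floor, and the feet are 406 mm apart outside-to-outside with the beam centred between them. The two leg pairs are set in 87 mm from either end of the beam.


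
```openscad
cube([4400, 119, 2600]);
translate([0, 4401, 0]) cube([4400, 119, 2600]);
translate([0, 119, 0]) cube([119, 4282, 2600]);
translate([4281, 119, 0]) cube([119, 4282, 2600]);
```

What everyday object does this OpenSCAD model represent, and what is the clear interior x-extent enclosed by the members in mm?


A house (or room) frame. The interior width is 4162 mm.

Four 2600 mm walls enclosing a rectangle with no floor or roof — a room or house frame. Outside width is 4400 mm and wall thickness is 119 mm, so the interior width is 4400 − 2 × 119 = 4162 mm.


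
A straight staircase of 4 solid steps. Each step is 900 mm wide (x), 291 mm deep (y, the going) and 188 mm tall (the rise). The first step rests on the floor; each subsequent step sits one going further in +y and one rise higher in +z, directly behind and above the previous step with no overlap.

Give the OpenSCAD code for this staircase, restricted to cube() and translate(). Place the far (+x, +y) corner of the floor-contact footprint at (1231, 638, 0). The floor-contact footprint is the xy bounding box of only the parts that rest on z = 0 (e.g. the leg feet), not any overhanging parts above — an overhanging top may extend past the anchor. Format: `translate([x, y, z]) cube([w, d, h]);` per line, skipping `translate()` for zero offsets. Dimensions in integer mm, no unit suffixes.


translate([331, 347, 0]) cube([900, 291, 188]);
translate([331, 638, 188]) cube([900, 291, 188]);
translate([331, 929, 376]) cube([900, 291, 188]);
translate([331, 1220, 564]) cube([900, 291, 188]);


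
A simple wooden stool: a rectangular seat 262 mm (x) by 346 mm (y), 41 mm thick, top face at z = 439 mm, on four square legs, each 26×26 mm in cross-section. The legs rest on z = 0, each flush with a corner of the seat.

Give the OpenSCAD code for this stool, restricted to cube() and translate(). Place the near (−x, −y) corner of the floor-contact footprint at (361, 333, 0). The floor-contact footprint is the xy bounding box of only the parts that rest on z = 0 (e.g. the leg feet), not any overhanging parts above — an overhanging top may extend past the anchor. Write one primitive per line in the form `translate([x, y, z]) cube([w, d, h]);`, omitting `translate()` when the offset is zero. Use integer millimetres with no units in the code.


translate([361, 333, 398]) cube([262, 346, 41]);
translate([361, 333, 0]) cube([26, 26, 398]);
translate([597, 333, 0]) cube([26, 26, 398]);
translate([361, 653, 0]) cube([26, 26, 398]);
translate([597, 653, 0]) cube([26, 26, 398]);


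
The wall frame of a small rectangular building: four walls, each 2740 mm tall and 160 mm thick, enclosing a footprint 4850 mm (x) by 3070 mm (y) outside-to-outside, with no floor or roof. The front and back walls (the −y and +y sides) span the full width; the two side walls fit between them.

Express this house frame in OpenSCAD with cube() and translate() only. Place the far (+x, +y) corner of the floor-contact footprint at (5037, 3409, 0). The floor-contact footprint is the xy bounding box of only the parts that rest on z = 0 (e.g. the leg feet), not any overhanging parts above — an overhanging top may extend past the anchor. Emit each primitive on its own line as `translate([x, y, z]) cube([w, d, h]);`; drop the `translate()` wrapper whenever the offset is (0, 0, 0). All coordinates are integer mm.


translate([187, 339, 0]) cube([4850, 160, 2740]);
translate([187, 3249, 0]) cube([4850, 160, 2740]);
translate([187, 499, 0]) cube([160, 2750, 2740]);
translate([4877, 499, 0]) cube([160, 2750, 2740]);


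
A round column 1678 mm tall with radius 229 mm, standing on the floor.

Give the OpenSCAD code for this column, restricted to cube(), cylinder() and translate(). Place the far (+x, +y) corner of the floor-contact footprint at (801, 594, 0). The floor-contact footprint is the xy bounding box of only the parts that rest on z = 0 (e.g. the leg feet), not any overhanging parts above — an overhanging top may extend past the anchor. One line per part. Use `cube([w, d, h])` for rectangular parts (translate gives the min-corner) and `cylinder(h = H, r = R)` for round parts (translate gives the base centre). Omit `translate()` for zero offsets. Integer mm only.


translate([572, 365, 0]) cylinder(h = 1678, r = 229);


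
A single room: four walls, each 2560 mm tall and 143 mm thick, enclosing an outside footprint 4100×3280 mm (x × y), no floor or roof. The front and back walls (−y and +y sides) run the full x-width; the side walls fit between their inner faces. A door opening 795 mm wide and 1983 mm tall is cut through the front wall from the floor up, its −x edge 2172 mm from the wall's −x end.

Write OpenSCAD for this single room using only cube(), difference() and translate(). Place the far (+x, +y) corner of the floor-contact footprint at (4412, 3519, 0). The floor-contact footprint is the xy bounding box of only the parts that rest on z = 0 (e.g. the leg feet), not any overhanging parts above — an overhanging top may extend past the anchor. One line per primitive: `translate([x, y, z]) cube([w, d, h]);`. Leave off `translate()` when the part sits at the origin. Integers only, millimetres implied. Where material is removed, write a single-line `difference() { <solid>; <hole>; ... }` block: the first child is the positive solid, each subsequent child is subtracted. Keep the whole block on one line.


difference() { translate([312, 239, 0]) cube([4100, 143, 2560]); translate([2484, 239, 0]) cube([795, 143, 1983]); }
translate([312, 3376, 0]) cube([4100, 143, 2560]);
translate([312, 382, 0]) cube([143, 2994, 2560]);
translate([4269, 382, 0]) cube([143, 2994, 2560]);


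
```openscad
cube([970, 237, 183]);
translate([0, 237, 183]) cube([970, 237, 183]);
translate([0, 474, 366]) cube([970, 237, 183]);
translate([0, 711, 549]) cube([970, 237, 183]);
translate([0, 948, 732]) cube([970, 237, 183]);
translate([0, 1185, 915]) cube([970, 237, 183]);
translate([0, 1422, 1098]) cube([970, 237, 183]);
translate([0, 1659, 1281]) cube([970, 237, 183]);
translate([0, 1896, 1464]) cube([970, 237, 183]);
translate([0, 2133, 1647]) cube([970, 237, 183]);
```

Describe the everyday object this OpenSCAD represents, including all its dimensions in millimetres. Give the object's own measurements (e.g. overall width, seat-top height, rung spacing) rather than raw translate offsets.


A straight staircase of 10 solid steps. Each step is 970 mm wide (x), 237 mm deep (y, the going) and 183 mm tall (the rise). The first step rests on the floor; each subsequent step sits one going further in +y and one rise higher in +z, directly behind and above the previous step with no overlap.


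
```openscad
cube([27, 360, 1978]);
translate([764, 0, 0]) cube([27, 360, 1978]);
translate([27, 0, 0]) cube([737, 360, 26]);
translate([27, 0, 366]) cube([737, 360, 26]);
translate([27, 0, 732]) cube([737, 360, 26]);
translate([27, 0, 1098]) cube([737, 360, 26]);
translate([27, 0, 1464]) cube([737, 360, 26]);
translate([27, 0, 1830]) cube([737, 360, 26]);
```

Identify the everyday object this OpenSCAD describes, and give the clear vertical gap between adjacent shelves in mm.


A bookshelf. The clear shelf gap is 340 mm.

Two tall side panels with 6 horizontal boards between them — a bookshelf. The first two shelf undersides are at z = 0 and z = 366; with shelf thickness 26, the clear gap is 366 − 0 − 26 = 340 mm.


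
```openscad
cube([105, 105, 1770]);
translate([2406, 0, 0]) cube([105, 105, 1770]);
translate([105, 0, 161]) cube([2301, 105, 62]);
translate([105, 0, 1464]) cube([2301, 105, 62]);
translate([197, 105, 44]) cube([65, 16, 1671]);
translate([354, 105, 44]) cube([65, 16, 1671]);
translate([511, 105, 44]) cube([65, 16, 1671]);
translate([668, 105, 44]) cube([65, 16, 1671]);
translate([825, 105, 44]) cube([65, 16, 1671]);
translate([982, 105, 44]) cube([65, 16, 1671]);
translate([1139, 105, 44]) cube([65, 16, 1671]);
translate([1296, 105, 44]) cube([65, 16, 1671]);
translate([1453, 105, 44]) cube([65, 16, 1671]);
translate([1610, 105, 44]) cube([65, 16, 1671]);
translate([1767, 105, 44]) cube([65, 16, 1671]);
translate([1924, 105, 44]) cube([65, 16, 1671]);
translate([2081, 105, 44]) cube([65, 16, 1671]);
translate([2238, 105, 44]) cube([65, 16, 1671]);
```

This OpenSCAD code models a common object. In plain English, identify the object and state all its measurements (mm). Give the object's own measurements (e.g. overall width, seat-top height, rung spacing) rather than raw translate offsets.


A fence section. Two 105×105 mm posts, 1770 mm tall, stand on the floor with a clear span of 2301 mm between their inner faces. Two horizontal rails of 105×62 mm section span the gap between the posts with their undersides at z = 161 mm and z = 1464 mm, flush with the posts' −y face. 14 pickets, each 65 mm wide, 16 mm thick and 1671 mm tall, are fixed to the +y face of the rails with their bottoms at z = 44 mm, spaced across the span with a 92 mm gap after the −x post and between neighbouring pickets, with 103 mm left before the +x post.


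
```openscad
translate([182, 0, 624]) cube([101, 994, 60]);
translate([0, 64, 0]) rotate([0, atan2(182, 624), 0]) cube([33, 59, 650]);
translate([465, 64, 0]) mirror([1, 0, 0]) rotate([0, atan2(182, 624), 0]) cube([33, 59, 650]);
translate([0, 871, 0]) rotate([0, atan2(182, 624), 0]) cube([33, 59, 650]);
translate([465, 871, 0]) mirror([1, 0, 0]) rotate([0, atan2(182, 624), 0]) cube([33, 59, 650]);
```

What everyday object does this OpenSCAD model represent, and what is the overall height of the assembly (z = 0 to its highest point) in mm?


A sawhorse. The overall height is 684 mm.

A beam across two mirrored pairs of raked legs — a sawhorse. The beam's underside is at z = 624 (matching the legs' vertical rise in atan2(182, 624)) and the beam is 60 mm tall, so its top is at 624 + 60 = 684 mm. The raked legs top out at the beam's underside, so that is the highest point.


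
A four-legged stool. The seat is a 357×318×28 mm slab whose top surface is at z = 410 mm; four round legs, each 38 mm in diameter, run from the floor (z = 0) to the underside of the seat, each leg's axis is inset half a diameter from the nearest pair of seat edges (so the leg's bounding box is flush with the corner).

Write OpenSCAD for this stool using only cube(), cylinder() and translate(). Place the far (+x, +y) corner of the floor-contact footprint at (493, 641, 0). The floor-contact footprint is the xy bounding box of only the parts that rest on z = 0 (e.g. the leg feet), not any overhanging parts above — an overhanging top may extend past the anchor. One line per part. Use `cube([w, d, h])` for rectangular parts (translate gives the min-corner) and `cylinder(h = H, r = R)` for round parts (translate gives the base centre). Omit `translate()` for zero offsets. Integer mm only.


// leg_h = 410 - 28 = 382
translate([136, 323, 382]) cube([357, 318, 28]);
translate([155, 342, 0]) cylinder(h = 382, r = 19);
translate([474, 342, 0]) cylinder(h = 382, r = 19);
translate([155, 622, 0]) cylinder(h = 382, r = 19);
translate([474, 622, 0]) cylinder(h = 382, r = 19);


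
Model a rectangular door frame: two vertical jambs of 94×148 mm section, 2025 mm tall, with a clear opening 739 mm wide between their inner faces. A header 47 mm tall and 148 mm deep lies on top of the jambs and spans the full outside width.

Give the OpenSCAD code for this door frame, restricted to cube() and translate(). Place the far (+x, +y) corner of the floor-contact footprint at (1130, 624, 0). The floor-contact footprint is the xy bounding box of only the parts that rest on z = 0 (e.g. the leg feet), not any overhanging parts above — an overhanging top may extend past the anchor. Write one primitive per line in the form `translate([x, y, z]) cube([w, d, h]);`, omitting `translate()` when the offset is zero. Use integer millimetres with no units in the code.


translate([203, 476, 0]) cube([94, 148, 2025]);
translate([1036, 476, 0]) cube([94, 148, 2025]);
translate([203, 476, 2025]) cube([927, 148, 47]);


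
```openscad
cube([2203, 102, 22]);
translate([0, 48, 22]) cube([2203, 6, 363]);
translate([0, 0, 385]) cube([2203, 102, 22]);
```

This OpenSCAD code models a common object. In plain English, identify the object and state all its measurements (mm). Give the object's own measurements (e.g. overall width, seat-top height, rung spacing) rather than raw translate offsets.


An I-beam lying along x, 2203 mm long. Overall section height 407 mm. Two flanges 102 mm wide (y) and 22 mm thick, one on the floor and one at the top; a web 6 mm thick runs between them, centred on the flange width.


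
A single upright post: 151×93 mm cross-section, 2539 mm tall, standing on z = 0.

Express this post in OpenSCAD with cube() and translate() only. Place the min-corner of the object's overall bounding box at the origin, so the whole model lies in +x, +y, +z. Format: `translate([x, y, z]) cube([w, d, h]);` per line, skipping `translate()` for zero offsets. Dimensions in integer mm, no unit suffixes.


cube([151, 93, 2539]);


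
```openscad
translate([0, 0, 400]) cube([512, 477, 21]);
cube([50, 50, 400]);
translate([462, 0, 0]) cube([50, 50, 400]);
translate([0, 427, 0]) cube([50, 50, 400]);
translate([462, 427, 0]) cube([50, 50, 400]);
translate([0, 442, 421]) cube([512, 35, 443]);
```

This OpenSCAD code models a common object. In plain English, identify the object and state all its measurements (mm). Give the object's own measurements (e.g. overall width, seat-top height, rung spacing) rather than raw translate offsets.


A chair. The seat is a 512×477×21 mm slab with its top at z = 421 mm, on four 50×50 mm corner legs (flush with the seat edges, standing on z = 0). A flat backrest 35 mm thick, 443 mm tall, spans the full seat width and rises from the seat top along its +y edge, rear face flush with the rear of the seat.


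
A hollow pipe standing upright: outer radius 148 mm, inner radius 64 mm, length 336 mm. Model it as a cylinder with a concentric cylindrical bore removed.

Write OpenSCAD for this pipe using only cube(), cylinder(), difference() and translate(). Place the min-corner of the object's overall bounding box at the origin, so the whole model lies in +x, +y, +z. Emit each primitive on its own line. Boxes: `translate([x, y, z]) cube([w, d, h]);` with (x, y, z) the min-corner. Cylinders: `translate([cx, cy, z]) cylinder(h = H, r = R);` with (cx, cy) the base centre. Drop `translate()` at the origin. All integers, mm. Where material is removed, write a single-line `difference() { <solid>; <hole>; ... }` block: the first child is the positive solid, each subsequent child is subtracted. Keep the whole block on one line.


difference() { translate([148, 148, 0]) cylinder(h = 336, r = 148); translate([148, 148, 0]) cylinder(h = 336, r = 64); }


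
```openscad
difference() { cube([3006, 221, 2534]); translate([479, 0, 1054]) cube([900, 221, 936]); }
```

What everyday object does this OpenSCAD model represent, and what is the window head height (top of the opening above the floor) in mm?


A wall with a window opening. The window head height is 1990 mm.

A wall with a rectangular opening subtracted — a window. Sill at z = 1054, opening 936 mm tall, so the head is at 1054 + 936 = 1990 mm.


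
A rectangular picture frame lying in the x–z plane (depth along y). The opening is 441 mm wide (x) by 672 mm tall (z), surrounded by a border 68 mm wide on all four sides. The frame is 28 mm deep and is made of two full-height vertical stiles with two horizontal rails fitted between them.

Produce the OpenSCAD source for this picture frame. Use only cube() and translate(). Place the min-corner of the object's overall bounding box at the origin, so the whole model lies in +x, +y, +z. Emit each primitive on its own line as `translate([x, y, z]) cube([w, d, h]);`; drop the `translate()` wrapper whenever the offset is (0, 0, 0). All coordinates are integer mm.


cube([68, 28, 808]);
translate([509, 0, 0]) cube([68, 28, 808]);
translate([68, 0, 0]) cube([441, 28, 68]);
translate([68, 0, 740]) cube([441, 28, 68]);


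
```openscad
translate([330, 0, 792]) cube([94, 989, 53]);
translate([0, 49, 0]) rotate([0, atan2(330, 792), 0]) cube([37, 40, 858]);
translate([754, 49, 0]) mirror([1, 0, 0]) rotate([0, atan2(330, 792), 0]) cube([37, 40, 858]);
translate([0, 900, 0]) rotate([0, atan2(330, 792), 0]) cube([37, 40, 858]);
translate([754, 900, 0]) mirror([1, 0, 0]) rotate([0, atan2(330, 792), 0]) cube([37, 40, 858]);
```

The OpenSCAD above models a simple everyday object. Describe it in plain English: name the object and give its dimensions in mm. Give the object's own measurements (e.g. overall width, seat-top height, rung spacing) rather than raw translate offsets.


A sawhorse. A 94×989×53 mm beam (x, y, z) sits on two A-frame leg pairs. Each pair is two raked legs of 37×40 mm section (40 mm along y) splaying symmetrically in x. Each leg rises 792 mm vertically over 330 mm of horizontal reach and is 858 mm long along its own axis. Every leg's outer bottom edge rests on the floor and its outer top edge meets a bottom edge of the beam — the left legs (tilting toward +x) meet the beam's −x bottom edge, the right legs (their mirror images, tilting toward −x) meet its +x bottom edge — so the leg tops tuck under the beam, the beam's underside is 792 mm above the floor, and the feet are 754 mm apart outside-to-outside with the beam centred between them. The two leg pairs are set in 49 mm from either end of the beam.
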